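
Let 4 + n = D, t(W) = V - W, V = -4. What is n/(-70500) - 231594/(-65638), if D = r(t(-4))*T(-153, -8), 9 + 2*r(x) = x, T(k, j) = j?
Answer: 2040659573/578434875 ≈ 3.5279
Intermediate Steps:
t(W) = -4 - W
r(x) = -9/2 + x/2
D = 36 (D = (-9/2 + (-4 - 1*(-4))/2)*(-8) = (-9/2 + (-4 + 4)/2)*(-8) = (-9/2 + (1/2)*0)*(-8) = (-9/2 + 0)*(-8) = -9/2*(-8) = 36)
n = 32 (n = -4 + 36 = 32)
n/(-70500) - 231594/(-65638) = 32/(-70500) - 231594/(-65638) = 32*(-1/70500) - 231594*(-1/65638) = -8/17625 + 115797/32819 = 2040659573/578434875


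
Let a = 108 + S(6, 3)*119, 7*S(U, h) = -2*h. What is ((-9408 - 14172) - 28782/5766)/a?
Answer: -7555059/1922 ≈ -3930.8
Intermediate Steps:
S(U, h) = -2*h/7 (S(U, h) = (-2*h)/7 = -2*h/7)
a = 6 (a = 108 - 2/7*3*119 = 108 - 6/7*119 = 108 - 102 = 6)
((-9408 - 14172) - 28782/5766)/a = ((-9408 - 14172) - 28782/5766)/6 = (-23580 - 28782*1/5766)*(⅙) = (-23580 - 4797/961)*(⅙) = -22665177/961*⅙ = -7555059/1922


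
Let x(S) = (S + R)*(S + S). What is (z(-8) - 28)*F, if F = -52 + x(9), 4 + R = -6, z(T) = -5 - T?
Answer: 1750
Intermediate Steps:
R = -10 (R = -4 - 6 = -10)
x(S) = 2*S*(-10 + S) (x(S) = (S - 10)*(S + S) = (-10 + S)*(2*S) = 2*S*(-10 + S))
F = -70 (F = -52 + 2*9*(-10 + 9) = -52 + 2*9*(-1) = -52 - 18 = -70)
(z(-8) - 28)*F = ((-5 - 1*(-8)) - 28)*(-70) = ((-5 + 8) - 28)*(-70) = (3 - 28)*(-70) = -25*(-70) = 1750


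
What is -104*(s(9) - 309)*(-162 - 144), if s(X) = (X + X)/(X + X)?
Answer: -9801792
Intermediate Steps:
s(X) = 1 (s(X) = (2*X)/((2*X)) = (2*X)*(1/(2*X)) = 1)
-104*(s(9) - 309)*(-162 - 144) = -104*(1 - 309)*(-162 - 144) = -(-32032)*(-306) = -104*94248 = -9801792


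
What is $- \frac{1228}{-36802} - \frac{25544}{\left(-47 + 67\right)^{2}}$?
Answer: $- \frac{58723693}{920050} \approx -63.827$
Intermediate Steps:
$- \frac{1228}{-36802} - \frac{25544}{\left(-47 + 67\right)^{2}} = \left(-1228\right) \left(- \frac{1}{36802}\right) - \frac{25544}{20^{2}} = \frac{614}{18401} - \frac{25544}{400} = \frac{614}{18401} - \frac{3193}{50} = - \frac{58723693}{920050}$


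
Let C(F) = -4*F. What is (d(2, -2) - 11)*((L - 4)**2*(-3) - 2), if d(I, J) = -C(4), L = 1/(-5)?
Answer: -1373/5 ≈ -274.60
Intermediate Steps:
L = -1/5 (L = 1*(-1/5) = -1/5 ≈ -0.20000)
d(I, J) = 16 (d(I, J) = -(-4)*4 = -1*(-16) = 16)
(d(2, -2) - 11)*((L - 4)**2*(-3) - 2) = (16 - 11)*((-1/5 - 4)**2*(-3) - 2) = 5*((-21/5)**2*(-3) - 2) = 5*((441/25)*(-3) - 2) = 5*(-1323/25 - 2) = 5*(-1373/25) = -1373/5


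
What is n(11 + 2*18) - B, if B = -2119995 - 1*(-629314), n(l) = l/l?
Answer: 1490682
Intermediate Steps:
n(l) = 1
B = -1490681 (B = -2119995 + 629314 = -1490681)
n(11 + 2*18) - B = 1 - 1*(-1490681) = 1 + 1490681 = 1490682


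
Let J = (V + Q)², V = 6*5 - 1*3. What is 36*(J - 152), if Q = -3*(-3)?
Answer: 41184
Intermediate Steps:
Q = 9
V = 27 (V = 30 - 3 = 27)
J = 1296 (J = (27 + 9)² = 36² = 1296)
36*(J - 152) = 36*(1296 - 152) = 36*1144 = 41184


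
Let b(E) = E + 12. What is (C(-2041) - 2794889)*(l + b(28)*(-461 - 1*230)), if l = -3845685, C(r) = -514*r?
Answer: 6762108884875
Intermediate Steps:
b(E) = 12 + E
(C(-2041) - 2794889)*(l + b(28)*(-461 - 1*230)) = (-514*(-2041) - 2794889)*(-3845685 + (12 + 28)*(-461 - 1*230)) = (1049074 - 2794889)*(-3845685 + 40*(-461 - 230)) = -1745815*(-3845685 + 40*(-691)) = -1745815*(-3845685 - 27640) = -1745815*(-3873325) = 6762108884875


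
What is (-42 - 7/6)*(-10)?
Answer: 1295/3 ≈ 431.67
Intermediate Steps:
(-42 - 7/6)*(-10) = -259/6*(-10) = 1295/3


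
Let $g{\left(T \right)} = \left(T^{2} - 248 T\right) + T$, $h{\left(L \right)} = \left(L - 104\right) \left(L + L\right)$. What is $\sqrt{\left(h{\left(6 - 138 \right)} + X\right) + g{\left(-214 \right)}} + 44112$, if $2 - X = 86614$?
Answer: $44112 + \sqrt{74346} \approx 44385.0$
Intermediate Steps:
$X = -86612$ ($X = 2 - 86614 = -86612$)
$h{\left(L \right)} = 2 L \left(-104 + L\right)$ ($h{\left(L \right)} = \left(-104 + L\right) 2 L = 2 L \left(-104 + L\right)$)
$g{\left(T \right)} = T^{2} - 247 T$
$\sqrt{\left(h{\left(6 - 138 \right)} + X\right) + g{\left(-214 \right)}} + 44112 = \sqrt{\left(2 \left(6 - 138\right) \left(-104 + \left(6 - 138\right)\right) - 86612\right) - 214 \left(-247 - 214\right)} + 44112 = \sqrt{\left(2 \left(-132\right) \left(-104 - 132\right) - 86612\right) - -98654} + 44112 = \sqrt{\left(2 \left(-132\right) \left(-236\right) - 86612\right) + 98654} + 44112 = \sqrt{\left(62304 - 86612\right) + 98654} + 44112 = \sqrt{-24308 + 98654} + 44112 = \sqrt{74346} + 44112 = 44112 + \sqrt{74346}$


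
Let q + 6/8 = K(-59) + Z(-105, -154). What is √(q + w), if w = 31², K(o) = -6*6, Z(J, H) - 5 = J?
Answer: √3297/2 ≈ 28.710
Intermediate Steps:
Z(J, H) = 5 + J
K(o) = -36
w = 961
q = -547/4 (q = -¾ + (-36 + (5 - 105)) = -¾ + (-36 - 100) = -¾ - 136 = -547/4 ≈ -136.75)
√(q + w) = √(-547/4 + 961) = √(3297/4) = √3297/2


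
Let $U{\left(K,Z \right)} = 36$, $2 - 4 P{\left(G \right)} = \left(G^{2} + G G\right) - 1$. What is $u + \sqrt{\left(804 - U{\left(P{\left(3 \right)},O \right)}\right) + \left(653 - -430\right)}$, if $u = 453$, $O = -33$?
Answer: $453 + \sqrt{1851} \approx 496.02$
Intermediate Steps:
$P{\left(G \right)} = \frac{3}{4} - \frac{G^{2}}{2}$ ($P{\left(G \right)} = \frac{1}{2} - \frac{\left(G^{2} + G G\right) - 1}{4} = \frac{1}{2} - \frac{\left(G^{2} + G^{2}\right) - 1}{4} = \frac{1}{2} - \frac{2 G^{2} - 1}{4} = \frac{1}{2} - \frac{-1 + 2 G^{2}}{4} = \frac{1}{2} - \left(- \frac{1}{4} + \frac{G^{2}}{2}\right) = \frac{3}{4} - \frac{G^{2}}{2}$)
$u + \sqrt{\left(804 - U{\left(P{\left(3 \right)},O \right)}\right) + \left(653 - -430\right)} = 453 + \sqrt{\left(804 - 36\right) + \left(653 - -430\right)} = 453 + \sqrt{\left(804 - 36\right) + \left(653 + 430\right)} = 453 + \sqrt{768 + 1083} = 453 + \sqrt{1851}$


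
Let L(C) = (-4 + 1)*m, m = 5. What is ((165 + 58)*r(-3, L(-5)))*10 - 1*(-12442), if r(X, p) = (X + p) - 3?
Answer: -34388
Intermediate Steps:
L(C) = -15 (L(C) = (-4 + 1)*5 = -3*5 = -15)
r(X, p) = -3 + X + p
((165 + 58)*r(-3, L(-5)))*10 - 1*(-12442) = ((165 + 58)*(-3 - 3 - 15))*10 - 1*(-12442) = (223*(-21))*10 + 12442 = -4683*10 + 12442 = -46830 + 12442 = -34388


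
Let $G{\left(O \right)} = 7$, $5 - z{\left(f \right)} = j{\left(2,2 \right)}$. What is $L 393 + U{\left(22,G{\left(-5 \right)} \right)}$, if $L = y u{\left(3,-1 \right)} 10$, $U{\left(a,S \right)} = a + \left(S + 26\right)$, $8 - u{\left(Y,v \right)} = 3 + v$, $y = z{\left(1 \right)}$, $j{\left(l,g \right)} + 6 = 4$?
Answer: $165115$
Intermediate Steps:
$j{\left(l,g \right)} = -2$ ($j{\left(l,g \right)} = -6 + 4 = -2$)
$z{\left(f \right)} = 7$ ($z{\left(f \right)} = 5 - -2 = 5 + 2 = 7$)
$y = 7$
$u{\left(Y,v \right)} = 5 - v$ ($u{\left(Y,v \right)} = 8 - \left(3 + v\right) = 5 - v$)
$U{\left(a,S \right)} = 26 + S + a$ ($U{\left(a,S \right)} = a + \left(26 + S\right) = 26 + S + a$)
$L = 420$ ($L = 7 \left(5 - -1\right) 10 = 7 \left(5 + 1\right) 10 = 7 \cdot 6 \cdot 10 = 42 \cdot 10 = 420$)
$L 393 + U{\left(22,G{\left(-5 \right)} \right)} = 420 \cdot 393 + \left(26 + 7 + 22\right) = 165060 + 55 = 165115$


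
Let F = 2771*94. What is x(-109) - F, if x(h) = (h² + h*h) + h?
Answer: -236821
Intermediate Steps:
F = 260474
x(h) = h + 2*h² (x(h) = (h² + h²) + h = 2*h² + h = h + 2*h²)
x(-109) - F = -109*(1 + 2*(-109)) - 1*260474 = -109*(1 - 218) - 260474 = -109*(-217) - 260474 = 23653 - 260474 = -236821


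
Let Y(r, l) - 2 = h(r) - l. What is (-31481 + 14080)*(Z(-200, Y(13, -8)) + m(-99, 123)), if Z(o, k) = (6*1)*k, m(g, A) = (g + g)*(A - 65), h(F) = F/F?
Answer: 198684618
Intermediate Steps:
h(F) = 1
m(g, A) = 2*g*(-65 + A) (m(g, A) = (2*g)*(-65 + A) = 2*g*(-65 + A))
Y(r, l) = 3 - l (Y(r, l) = 2 + (1 - l) = 3 - l)
Z(o, k) = 6*k
(-31481 + 14080)*(Z(-200, Y(13, -8)) + m(-99, 123)) = (-31481 + 14080)*(6*(3 - 1*(-8)) + 2*(-99)*(-65 + 123)) = -17401*(6*(3 + 8) + 2*(-99)*58) = -17401*(6*11 - 11484) = -17401*(66 - 11484) = -17401*(-11418) = 198684618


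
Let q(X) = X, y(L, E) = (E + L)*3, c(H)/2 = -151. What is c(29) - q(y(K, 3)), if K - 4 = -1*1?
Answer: -320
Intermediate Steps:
c(H) = -302 (c(H) = 2*(-151) = -302)
K = 3 (K = 4 - 1*1 = 4 - 1 = 3)
y(L, E) = 3*E + 3*L
c(29) - q(y(K, 3)) = -302 - (3*3 + 3*3) = -302 - (9 + 9) = -302 - 1*18 = -302 - 18 = -320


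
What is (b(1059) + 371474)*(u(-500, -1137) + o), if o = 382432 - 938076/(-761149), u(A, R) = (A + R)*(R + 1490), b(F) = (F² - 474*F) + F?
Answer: -147566792629432560/761149 ≈ -1.9387e+11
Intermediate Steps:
b(F) = F² - 473*F
u(A, R) = (1490 + R)*(A + R) (u(A, R) = (A + R)*(1490 + R) = (1490 + R)*(A + R))
o = 291088672444/761149 (o = 382432 - 938076*(-1)/761149 = 382432 - 1*(-938076/761149) = 382432 + 938076/761149 = 291088672444/761149 ≈ 3.8243e+5)
(b(1059) + 371474)*(u(-500, -1137) + o) = (1059*(-473 + 1059) + 371474)*(((-1137)² + 1490*(-500) + 1490*(-1137) - 500*(-1137)) + 291088672444/761149) = (1059*586 + 371474)*((1292769 - 745000 - 1694130 + 568500) + 291088672444/761149) = (620574 + 371474)*(-577861 + 291088672444/761149) = 992048*(-148749649845/761149) = -147566792629432560/761149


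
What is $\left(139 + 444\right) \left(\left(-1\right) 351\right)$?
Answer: $-204633$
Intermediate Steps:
$\left(139 + 444\right) \left(\left(-1\right) 351\right) = 583 \left(-351\right) = -204633$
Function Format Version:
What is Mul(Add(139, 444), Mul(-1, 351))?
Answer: -204633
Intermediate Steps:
Mul(Add(139, 444), Mul(-1, 351)) = Mul(583, -351) = -204633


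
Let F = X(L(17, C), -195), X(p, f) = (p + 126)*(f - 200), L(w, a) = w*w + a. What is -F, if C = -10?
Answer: 159975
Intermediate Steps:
L(w, a) = a + w² (L(w, a) = w² + a = a + w²)
X(p, f) = (-200 + f)*(126 + p) (X(p, f) = (126 + p)*(-200 + f) = (-200 + f)*(126 + p))
F = -159975 (F = -25200 - 200*(-10 + 17²) + 126*(-195) - 195*(-10 + 17²) = -25200 - 200*(-10 + 289) - 24570 - 195*(-10 + 289) = -25200 - 200*279 - 24570 - 195*279 = -25200 - 55800 - 24570 - 54405 = -159975)
-F = -1*(-159975) = 159975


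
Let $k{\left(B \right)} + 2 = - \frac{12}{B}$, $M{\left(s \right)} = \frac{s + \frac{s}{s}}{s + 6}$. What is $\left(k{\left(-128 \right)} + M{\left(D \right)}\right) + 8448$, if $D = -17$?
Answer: $\frac{2973537}{352} \approx 8447.5$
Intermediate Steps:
$M{\left(s \right)} = \frac{1 + s}{6 + s}$ ($M{\left(s \right)} = \frac{s + 1}{6 + s} = \frac{1 + s}{6 + s}$)
$k{\left(B \right)} = -2 - \frac{12}{B}$
$\left(k{\left(-128 \right)} + M{\left(D \right)}\right) + 8448 = \left(\left(-2 - \frac{12}{-128}\right) + \frac{1 - 17}{6 - 17}\right) + 8448 = \left(\left(-2 - - \frac{3}{32}\right) + \frac{1}{-11} \left(-16\right)\right) + 8448 = \left(\left(-2 + \frac{3}{32}\right) - - \frac{16}{11}\right) + 8448 = \left(- \frac{61}{32} + \frac{16}{11}\right) + 8448 = - \frac{159}{352} + 8448 = \frac{2973537}{352}$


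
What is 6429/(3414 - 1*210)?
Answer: 2143/1068 ≈ 2.0066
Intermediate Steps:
6429/(3414 - 1*210) = 6429/(3414 - 210) = 6429/3204 = 6429*(1/3204) = 2143/1068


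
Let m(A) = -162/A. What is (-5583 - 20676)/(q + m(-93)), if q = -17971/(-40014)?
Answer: -32572556406/2717857 ≈ -11985.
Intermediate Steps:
q = 17971/40014 (q = -17971*(-1/40014) = 17971/40014 ≈ 0.44912)
(-5583 - 20676)/(q + m(-93)) = (-5583 - 20676)/(17971/40014 - 162/(-93)) = -26259/(17971/40014 - 162*(-1/93)) = -26259/(17971/40014 + 54/31) = -26259/2717857/1240434 = -26259*1240434/2717857 = -32572556406/2717857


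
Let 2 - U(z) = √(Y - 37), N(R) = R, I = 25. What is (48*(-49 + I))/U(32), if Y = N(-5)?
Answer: -1152/23 - 576*I*√42/23 ≈ -50.087 - 162.3*I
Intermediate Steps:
Y = -5
U(z) = 2 - I*√42 (U(z) = 2 - √(-5 - 37) = 2 - √(-42) = 2 - I*√42)
(48*(-49 + I))/U(32) = (48*(-49 + 25))/(2 - I*√42) = (48*(-24))/(2 - I*√42) = -1152/(2 - I*√42)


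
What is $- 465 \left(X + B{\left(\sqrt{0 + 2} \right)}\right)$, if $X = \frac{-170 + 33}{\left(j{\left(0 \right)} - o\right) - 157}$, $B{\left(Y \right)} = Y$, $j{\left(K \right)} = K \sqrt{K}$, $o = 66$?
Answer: $- \frac{63705}{223} - 465 \sqrt{2} \approx -943.28$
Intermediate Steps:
$j{\left(K \right)} = K^{\frac{3}{2}}$
$X = \frac{137}{223}$ ($X = \frac{-170 + 33}{\left(0^{\frac{3}{2}} - 66\right) - 157} = - \frac{137}{\left(0 - 66\right) - 157} = - \frac{137}{-66 - 157} = - \frac{137}{-223} = \left(-137\right) \left(- \frac{1}{223}\right) = \frac{137}{223} \approx 0.61435$)
$- 465 \left(X + B{\left(\sqrt{0 + 2} \right)}\right) = - 465 \left(\frac{137}{223} + \sqrt{0 + 2}\right) = - 465 \left(\frac{137}{223} + \sqrt{2}\right) = - \frac{63705}{223} - 465 \sqrt{2}$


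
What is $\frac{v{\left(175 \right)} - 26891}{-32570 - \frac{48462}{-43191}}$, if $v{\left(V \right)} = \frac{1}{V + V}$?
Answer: $\frac{135502390053}{164112947600} \approx 0.82567$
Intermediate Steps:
$v{\left(V \right)} = \frac{1}{2 V}$
$\frac{v{\left(175 \right)} - 26891}{-32570 - \frac{48462}{-43191}} = \frac{\frac{1}{2 \cdot 175} - 26891}{-32570 - \frac{48462}{-43191}} = \frac{\frac{1}{2} \cdot \frac{1}{175} - 26891}{-32570 - - \frac{16154}{14397}} = \frac{\frac{1}{350} - 26891}{-32570 + \frac{16154}{14397}} = - \frac{9411849}{350 \left(- \frac{468894136}{14397}\right)} = \left(- \frac{9411849}{350}\right) \left(- \frac{14397}{468894136}\right) = \frac{135502390053}{164112947600}$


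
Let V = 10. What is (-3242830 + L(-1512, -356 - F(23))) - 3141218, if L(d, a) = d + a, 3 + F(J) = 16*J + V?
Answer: -6386291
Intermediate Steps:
F(J) = 7 + 16*J (F(J) = -3 + (16*J + 10) = -3 + (10 + 16*J) = 7 + 16*J)
L(d, a) = a + d
(-3242830 + L(-1512, -356 - F(23))) - 3141218 = (-3242830 + ((-356 - (7 + 16*23)) - 1512)) - 3141218 = (-3242830 + ((-356 - (7 + 368)) - 1512)) - 3141218 = (-3242830 + ((-356 - 1*375) - 1512)) - 3141218 = (-3242830 + ((-356 - 375) - 1512)) - 3141218 = (-3242830 + (-731 - 1512)) - 3141218 = (-3242830 - 2243) - 3141218 = -3245073 - 3141218 = -6386291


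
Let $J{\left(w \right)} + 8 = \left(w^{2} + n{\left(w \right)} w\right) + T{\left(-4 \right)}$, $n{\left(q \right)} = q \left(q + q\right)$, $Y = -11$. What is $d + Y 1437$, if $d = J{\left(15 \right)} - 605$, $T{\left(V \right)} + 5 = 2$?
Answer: $-9448$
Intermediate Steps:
$T{\left(V \right)} = -3$ ($T{\left(V \right)} = -5 + 2 = -3$)
$n{\left(q \right)} = 2 q^{2}$ ($n{\left(q \right)} = q 2 q = 2 q^{2}$)
$J{\left(w \right)} = -11 + w^{2} + 2 w^{3}$ ($J{\left(w \right)} = -8 - \left(3 - w^{2} - 2 w^{2} w\right) = -8 - \left(3 - w^{2} - 2 w^{3}\right) = -8 + \left(-3 + w^{2} + 2 w^{3}\right) = -11 + w^{2} + 2 w^{3}$)
$d = 6359$ ($d = \left(-11 + 15^{2} + 2 \cdot 15^{3}\right) - 605 = \left(-11 + 225 + 2 \cdot 3375\right) - 605 = \left(-11 + 225 + 6750\right) - 605 = 6964 - 605 = 6359$)
$d + Y 1437 = 6359 - 15807 = -9448$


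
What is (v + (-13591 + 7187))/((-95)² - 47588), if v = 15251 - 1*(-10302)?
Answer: -19149/38563 ≈ -0.49656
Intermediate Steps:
v = 25553 (v = 15251 + 10302 = 25553)
(v + (-13591 + 7187))/((-95)² - 47588) = (25553 + (-13591 + 7187))/((-95)² - 47588) = (25553 - 6404)/(9025 - 47588) = 19149/(-38563) = 19149*(-1/38563) = -19149/38563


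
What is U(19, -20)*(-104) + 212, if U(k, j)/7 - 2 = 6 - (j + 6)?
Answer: -15804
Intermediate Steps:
U(k, j) = 14 - 7*j (U(k, j) = 14 + 7*(6 - (j + 6)) = 14 + 7*(6 - (6 + j)) = 14 + 7*(6 + (-6 - j)) = 14 + 7*(-j) = 14 - 7*j)
U(19, -20)*(-104) + 212 = (14 - 7*(-20))*(-104) + 212 = (14 + 140)*(-104) + 212 = 154*(-104) + 212 = -16016 + 212 = -15804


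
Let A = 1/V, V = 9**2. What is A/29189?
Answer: 1/2364309 ≈ 4.2296e-7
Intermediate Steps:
V = 81
A = 1/81 ≈ 0.012346
A/29189 = (1/81)/29189 = (1/81)*(1/29189) = 1/2364309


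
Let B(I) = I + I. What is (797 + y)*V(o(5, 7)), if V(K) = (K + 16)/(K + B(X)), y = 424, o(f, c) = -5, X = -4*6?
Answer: -13431/53 ≈ -253.42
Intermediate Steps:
X = -24
B(I) = 2*I
V(K) = (16 + K)/(-48 + K) (V(K) = (K + 16)/(K + 2*(-24)) = (16 + K)/(K - 48) = (16 + K)/(-48 + K))
(797 + y)*V(o(5, 7)) = (797 + 424)*((16 - 5)/(-48 - 5)) = 1221*(11/(-53)) = 1221*(-1/53*11) = 1221*(-11/53) = -13431/53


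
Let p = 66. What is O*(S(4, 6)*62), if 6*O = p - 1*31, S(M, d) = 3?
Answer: 1085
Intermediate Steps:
O = 35/6 (O = (66 - 1*31)/6 = (66 - 31)/6 = (⅙)*35 = 35/6 ≈ 5.8333)
O*(S(4, 6)*62) = 35*(3*62)/6 = (35/6)*186 = 1085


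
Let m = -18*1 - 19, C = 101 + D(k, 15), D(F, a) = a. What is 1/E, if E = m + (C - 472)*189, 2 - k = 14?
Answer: -1/67321 ≈ -1.4854e-5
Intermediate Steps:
k = -12 (k = 2 - 1*14 = 2 - 14 = -12)
C = 116 (C = 101 + 15 = 116)
m = -37 (m = -18 - 19 = -37)
E = -67321 (E = -37 + (116 - 472)*189 = -37 - 356*189 = -37 - 67284 = -67321)
1/E = 1/(-67321) = -1/67321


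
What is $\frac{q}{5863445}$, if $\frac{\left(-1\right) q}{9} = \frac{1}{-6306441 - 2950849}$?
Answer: $\frac{9}{54279610764050} \approx 1.6581 \cdot 10^{-13}$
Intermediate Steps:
$q = \frac{9}{9257290}$ ($q = - \frac{9}{-6306441 - 2950849} = - \frac{9}{-9257290} = \left(-9\right) \left(- \frac{1}{9257290}\right) = \frac{9}{9257290} \approx 9.7221 \cdot 10^{-7}$)
$\frac{q}{5863445} = \frac{9}{9257290 \cdot 5863445} = \frac{9}{9257290} \cdot \frac{1}{5863445} = \frac{9}{54279610764050}$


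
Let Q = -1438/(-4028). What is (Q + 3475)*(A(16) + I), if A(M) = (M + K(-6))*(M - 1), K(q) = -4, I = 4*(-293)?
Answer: -3471687024/1007 ≈ -3.4476e+6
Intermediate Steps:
I = -1172
A(M) = (-1 + M)*(-4 + M) (A(M) = (M - 4)*(M - 1) = (-4 + M)*(-1 + M) = (-1 + M)*(-4 + M))
Q = 719/2014 (Q = -1438*(-1/4028) = 719/2014 ≈ 0.35700)
(Q + 3475)*(A(16) + I) = (719/2014 + 3475)*((4 + 16² - 5*16) - 1172) = 6999369*((4 + 256 - 80) - 1172)/2014 = 6999369*(180 - 1172)/2014 = (6999369/2014)*(-992) = -3471687024/1007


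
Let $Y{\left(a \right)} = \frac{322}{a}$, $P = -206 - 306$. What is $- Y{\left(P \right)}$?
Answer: $\frac{161}{256} \approx 0.62891$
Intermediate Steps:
$P = -512$
$- Y{\left(P \right)} = - \frac{322}{-512} = - \frac{322 \left(-1\right)}{512} = \left(-1\right) \left(- \frac{161}{256}\right) = \frac{161}{256}$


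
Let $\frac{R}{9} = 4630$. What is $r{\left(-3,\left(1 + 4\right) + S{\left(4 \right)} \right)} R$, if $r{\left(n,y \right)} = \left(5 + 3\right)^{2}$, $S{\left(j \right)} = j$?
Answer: $2666880$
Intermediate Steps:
$r{\left(n,y \right)} = 64$ ($r{\left(n,y \right)} = 8^{2} = 64$)
$R = 41670$ ($R = 9 \cdot 4630 = 41670$)
$r{\left(-3,\left(1 + 4\right) + S{\left(4 \right)} \right)} R = 64 \cdot 41670 = 2666880$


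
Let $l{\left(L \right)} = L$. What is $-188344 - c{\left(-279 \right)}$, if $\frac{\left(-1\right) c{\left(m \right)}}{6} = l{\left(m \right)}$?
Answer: $-190018$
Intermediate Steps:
$c{\left(m \right)} = - 6 m$
$-188344 - c{\left(-279 \right)} = -188344 - \left(-6\right) \left(-279\right) = -188344 - 1674 = -190018$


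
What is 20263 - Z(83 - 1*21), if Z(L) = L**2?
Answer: 16419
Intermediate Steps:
20263 - Z(83 - 1*21) = 20263 - (83 - 1*21)**2 = 20263 - (83 - 21)**2 = 20263 - 1*62**2 = 20263 - 1*3844 = 20263 - 3844 = 16419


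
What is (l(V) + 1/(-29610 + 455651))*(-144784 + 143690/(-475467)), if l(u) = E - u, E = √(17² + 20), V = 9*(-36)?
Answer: -9502508484168244130/202568436147 - 68840157818*√309/475467 ≈ -4.9455e+7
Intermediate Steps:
V = -324
E = √309 (E = √(289 + 20) = √309 ≈ 17.578)
l(u) = √309 - u
(l(V) + 1/(-29610 + 455651))*(-144784 + 143690/(-475467)) = ((√309 - 1*(-324)) + 1/(-29610 + 455651))*(-144784 + 143690/(-475467)) = ((√309 + 324) + 1/426041)*(-144784 + 143690*(-1/475467)) = ((324 + √309) + 1/426041)*(-144784 - 143690/475467) = (138037285/426041 + √309)*(-68840157818/475467) = -9502508484168244130/202568436147 - 68840157818*√309/475467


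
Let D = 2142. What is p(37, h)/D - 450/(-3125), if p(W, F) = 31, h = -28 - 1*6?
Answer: 42431/267750 ≈ 0.15847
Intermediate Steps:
h = -34 (h = -28 - 6 = -34)
p(37, h)/D - 450/(-3125) = 31/2142 - 450/(-3125) = 31*(1/2142) - 450*(-1/3125) = 31/2142 + 18/125 = 42431/267750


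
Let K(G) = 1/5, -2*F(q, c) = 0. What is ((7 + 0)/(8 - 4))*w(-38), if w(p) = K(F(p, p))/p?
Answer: -7/760 ≈ -0.0092105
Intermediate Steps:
F(q, c) = 0 (F(q, c) = -½*0 = 0)
K(G) = ⅕
w(p) = 1/(5*p)
((7 + 0)/(8 - 4))*w(-38) = ((7 + 0)/(8 - 4))*((⅕)/(-38)) = (7/4)*((⅕)*(-1/38)) = (7*(¼))*(-1/190) = (7/4)*(-1/190) = -7/760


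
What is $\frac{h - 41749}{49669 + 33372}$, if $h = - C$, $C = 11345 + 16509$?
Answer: $- \frac{69603}{83041} \approx -0.83818$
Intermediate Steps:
$C = 27854$
$h = -27854$ ($h = \left(-1\right) 27854 = -27854$)
$\frac{h - 41749}{49669 + 33372} = \frac{-27854 - 41749}{49669 + 33372} = - \frac{69603}{83041}$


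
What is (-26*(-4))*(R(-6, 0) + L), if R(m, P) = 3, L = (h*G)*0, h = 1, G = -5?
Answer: 312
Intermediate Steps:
L = 0 (L = (1*(-5))*0 = -5*0 = 0)
(-26*(-4))*(R(-6, 0) + L) = (-26*(-4))*(3 + 0) = 104*3 = 312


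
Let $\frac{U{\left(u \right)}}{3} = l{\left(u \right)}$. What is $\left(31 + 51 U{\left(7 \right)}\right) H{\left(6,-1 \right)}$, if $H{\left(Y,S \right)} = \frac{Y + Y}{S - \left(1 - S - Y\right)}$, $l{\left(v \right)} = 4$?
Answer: $2572$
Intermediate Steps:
$U{\left(u \right)} = 12$ ($U{\left(u \right)} = 3 \cdot 4 = 12$)
$H{\left(Y,S \right)} = \frac{2 Y}{-1 + Y + 2 S}$ ($H{\left(Y,S \right)} = \frac{2 Y}{S - \left(1 - S - Y\right)} = \frac{2 Y}{S + \left(-1 + S + Y\right)} = \frac{2 Y}{-1 + Y + 2 S}$)
$\left(31 + 51 U{\left(7 \right)}\right) H{\left(6,-1 \right)} = \left(31 + 51 \cdot 12\right) 2 \cdot 6 \frac{1}{-1 + 6 + 2 \left(-1\right)} = \left(31 + 612\right) 2 \cdot 6 \frac{1}{-1 + 6 - 2} = 643 \cdot 2 \cdot 6 \cdot \frac{1}{3} = 643 \cdot 4 = 2572$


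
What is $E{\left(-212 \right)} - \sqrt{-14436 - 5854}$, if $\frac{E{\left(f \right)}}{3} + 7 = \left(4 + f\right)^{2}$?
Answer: $129771 - i \sqrt{20290} \approx 1.2977 \cdot 10^{5} - 142.44 i$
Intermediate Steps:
$E{\left(f \right)} = -21 + 3 \left(4 + f\right)^{2}$
$E{\left(-212 \right)} - \sqrt{-14436 - 5854} = \left(-21 + 3 \left(4 - 212\right)^{2}\right) - \sqrt{-14436 - 5854} = \left(-21 + 3 \left(-208\right)^{2}\right) - \sqrt{-20290} = \left(-21 + 3 \cdot 43264\right) - i \sqrt{20290} = \left(-21 + 129792\right) - i \sqrt{20290} = 129771 - i \sqrt{20290}$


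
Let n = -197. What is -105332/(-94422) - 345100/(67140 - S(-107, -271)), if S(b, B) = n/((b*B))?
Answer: -369900825002218/91913149720947 ≈ -4.0245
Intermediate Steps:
S(b, B) = -197/(B*b) (S(b, B) = -197*1/(B*b) = -197/(B*b))
-105332/(-94422) - 345100/(67140 - S(-107, -271)) = -105332/(-94422) - 345100/(67140 - (-197)/((-271)*(-107))) = -105332*(-1/94422) - 345100/(67140 - (-197)*(-1)*(-1)/(271*107)) = 52666/47211 - 345100/(67140 - 1*(-197/28997)) = 52666/47211 - 345100/(67140 + 197/28997) = 52666/47211 - 345100/1946858777/28997 = 52666/47211 - 345100*28997/1946858777 = 52666/47211 - 10006864700/1946858777 = -369900825002218/91913149720947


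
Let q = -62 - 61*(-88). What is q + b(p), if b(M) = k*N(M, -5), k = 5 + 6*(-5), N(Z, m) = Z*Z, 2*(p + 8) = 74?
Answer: -15719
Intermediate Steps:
p = 29 (p = -8 + (1/2)*74 = -8 + 37 = 29)
N(Z, m) = Z**2
k = -25 (k = 5 - 30 = -25)
q = 5306 (q = -62 + 5368 = 5306)
b(M) = -25*M**2
q + b(p) = 5306 - 25*29**2 = 5306 - 25*841 = 5306 - 21025 = -15719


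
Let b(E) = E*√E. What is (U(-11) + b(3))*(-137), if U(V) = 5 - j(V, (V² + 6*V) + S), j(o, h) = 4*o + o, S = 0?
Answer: -8220 - 411*√3 ≈ -8931.9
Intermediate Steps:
j(o, h) = 5*o
U(V) = 5 - 5*V
b(E) = E^(3/2)
(U(-11) + b(3))*(-137) = ((5 - 5*(-11)) + 3^(3/2))*(-137) = ((5 + 55) + 3*√3)*(-137) = (60 + 3*√3)*(-137) = -8220 - 411*√3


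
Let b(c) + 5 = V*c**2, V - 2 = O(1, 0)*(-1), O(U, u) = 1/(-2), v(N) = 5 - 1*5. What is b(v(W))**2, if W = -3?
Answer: 25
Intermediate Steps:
v(N) = 0 (v(N) = 5 - 5 = 0)
O(U, u) = -1/2
V = 5/2 (V = 2 - 1/2*(-1) = 2 + 1/2 = 5/2 ≈ 2.5000)
b(c) = -5 + 5*c**2/2
b(v(W))**2 = (-5 + (5/2)*0**2)**2 = (-5 + (5/2)*0)**2 = (-5 + 0)**2 = (-5)**2 = 25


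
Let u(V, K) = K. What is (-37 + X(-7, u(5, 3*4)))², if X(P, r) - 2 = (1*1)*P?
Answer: 1764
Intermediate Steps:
X(P, r) = 2 + P (X(P, r) = 2 + (1*1)*P = 2 + 1*P = 2 + P)
(-37 + X(-7, u(5, 3*4)))² = (-37 + (2 - 7))² = (-37 - 5)² = (-42)² = 1764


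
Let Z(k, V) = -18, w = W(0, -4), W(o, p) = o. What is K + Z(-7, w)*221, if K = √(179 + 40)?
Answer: -3978 + √219 ≈ -3963.2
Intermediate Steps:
w = 0
K = √219 ≈ 14.799
K + Z(-7, w)*221 = √219 - 18*221 = √219 - 3978 = -3978 + √219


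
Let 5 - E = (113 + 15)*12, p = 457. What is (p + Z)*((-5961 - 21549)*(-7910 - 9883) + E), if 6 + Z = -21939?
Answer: -10518030021712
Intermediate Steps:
Z = -21945 (Z = -6 - 21939 = -21945)
E = -1531 (E = 5 - (113 + 15)*12 = 5 - 128*12 = 5 - 1*1536 = 5 - 1536 = -1531)
(p + Z)*((-5961 - 21549)*(-7910 - 9883) + E) = (457 - 21945)*((-5961 - 21549)*(-7910 - 9883) - 1531) = -21488*(-27510*(-17793) - 1531) = -21488*(489485430 - 1531) = -21488*489483899 = -10518030021712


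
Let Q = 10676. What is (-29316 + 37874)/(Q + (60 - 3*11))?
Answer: 778/973 ≈ 0.79959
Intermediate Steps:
(-29316 + 37874)/(Q + (60 - 3*11)) = (-29316 + 37874)/(10676 + (60 - 3*11)) = 8558/(10676 + (60 - 33)) = 8558/(10676 + 27) = 8558/10703 = 8558*(1/10703) = 778/973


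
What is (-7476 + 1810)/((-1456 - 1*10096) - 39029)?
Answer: 5666/50581 ≈ 0.11202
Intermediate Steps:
(-7476 + 1810)/((-1456 - 1*10096) - 39029) = -5666/((-1456 - 10096) - 39029) = -5666/(-11552 - 39029) = -5666/(-50581) = -5666*(-1/50581) = 5666/50581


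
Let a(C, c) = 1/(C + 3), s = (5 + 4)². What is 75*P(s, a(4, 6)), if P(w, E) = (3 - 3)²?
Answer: 0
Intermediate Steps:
s = 81 (s = 9² = 81)
a(C, c) = 1/(3 + C)
P(w, E) = 0 (P(w, E) = 0² = 0)
75*P(s, a(4, 6)) = 75*0 = 0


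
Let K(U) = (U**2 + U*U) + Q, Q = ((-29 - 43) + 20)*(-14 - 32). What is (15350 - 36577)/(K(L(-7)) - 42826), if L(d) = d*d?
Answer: 21227/35632 ≈ 0.59573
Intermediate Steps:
L(d) = d**2
Q = 2392 (Q = (-72 + 20)*(-46) = -52*(-46) = 2392)
K(U) = 2392 + 2*U**2 (K(U) = (U**2 + U*U) + 2392 = (U**2 + U**2) + 2392 = 2*U**2 + 2392 = 2392 + 2*U**2)
(15350 - 36577)/(K(L(-7)) - 42826) = (15350 - 36577)/((2392 + 2*((-7)**2)**2) - 42826) = -21227/((2392 + 2*49**2) - 42826) = -21227/((2392 + 2*2401) - 42826) = -21227/((2392 + 4802) - 42826) = -21227/(7194 - 42826) = -21227/(-35632) = -21227*(-1/35632) = 21227/35632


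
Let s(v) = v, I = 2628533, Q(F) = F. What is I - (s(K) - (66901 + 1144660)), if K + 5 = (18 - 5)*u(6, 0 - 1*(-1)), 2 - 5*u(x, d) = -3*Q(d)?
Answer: 3840086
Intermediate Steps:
u(x, d) = ⅖ + 3*d/5 (u(x, d) = ⅖ - (-3)*d/5 = ⅖ + 3*d/5)
K = 8 (K = -5 + (18 - 5)*(⅖ + 3*(0 - 1*(-1))/5) = -5 + 13*(⅖ + 3*(0 + 1)/5) = -5 + 13*(⅖ + (⅗)*1) = -5 + 13*(⅖ + ⅗) = -5 + 13*1 = -5 + 13 = 8)
I - (s(K) - (66901 + 1144660)) = 2628533 - (8 - (66901 + 1144660)) = 2628533 - (8 - 1*1211561) = 2628533 - (8 - 1211561) = 2628533 - 1*(-1211553) = 2628533 + 1211553 = 3840086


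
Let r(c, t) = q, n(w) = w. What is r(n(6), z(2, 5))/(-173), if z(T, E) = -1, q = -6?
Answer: 6/173 ≈ 0.034682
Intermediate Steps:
r(c, t) = -6
r(n(6), z(2, 5))/(-173) = -6/(-173) = -6*(-1/173) = 6/173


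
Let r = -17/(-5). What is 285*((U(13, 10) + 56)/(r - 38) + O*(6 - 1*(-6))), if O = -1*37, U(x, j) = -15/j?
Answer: -43938165/346 ≈ -1.2699e+5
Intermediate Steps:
r = 17/5 (r = -⅕*(-17) = 17/5 ≈ 3.4000)
O = -37
285*((U(13, 10) + 56)/(r - 38) + O*(6 - 1*(-6))) = 285*((-15/10 + 56)/(17/5 - 38) - 37*(6 - 1*(-6))) = 285*((-15*⅒ + 56)/(-173/5) - 37*(6 + 6)) = 285*((-3/2 + 56)*(-5/173) - 37*12) = 285*((109/2)*(-5/173) - 444) = 285*(-545/346 - 444) = 285*(-154169/346) = -43938165/346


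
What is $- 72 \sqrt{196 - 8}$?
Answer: $- 144 \sqrt{47} \approx -987.21$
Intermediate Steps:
$- 72 \sqrt{196 - 8} = - 72 \sqrt{188} = - 72 \cdot 2 \sqrt{47} = - 144 \sqrt{47}$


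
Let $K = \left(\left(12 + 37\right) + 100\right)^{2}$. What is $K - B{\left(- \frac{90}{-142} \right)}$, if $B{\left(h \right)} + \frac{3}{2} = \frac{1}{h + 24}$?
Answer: $\frac{77664203}{3498} \approx 22202.0$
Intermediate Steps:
$B{\left(h \right)} = - \frac{3}{2} + \frac{1}{24 + h}$ ($B{\left(h \right)} = - \frac{3}{2} + \frac{1}{h + 24} = - \frac{3}{2} + \frac{1}{24 + h}$)
$K = 22201$ ($K = \left(49 + 100\right)^{2} = 149^{2} = 22201$)
$K - B{\left(- \frac{90}{-142} \right)} = 22201 - \frac{-70 - 3 \left(- \frac{90}{-142}\right)}{2 \left(24 - \frac{90}{-142}\right)} = 22201 - \frac{-70 - 3 \left(\left(-90\right) \left(- \frac{1}{142}\right)\right)}{2 \left(24 - - \frac{45}{71}\right)} = 22201 - \frac{-70 - \frac{135}{71}}{2 \left(24 + \frac{45}{71}\right)} = 22201 - \frac{-70 - \frac{135}{71}}{2 \cdot \frac{1749}{71}} = 22201 - \frac{1}{2} \cdot \frac{71}{1749} \left(- \frac{5105}{71}\right) = 22201 - - \frac{5105}{3498} = 22201 + \frac{5105}{3498} = \frac{77664203}{3498}$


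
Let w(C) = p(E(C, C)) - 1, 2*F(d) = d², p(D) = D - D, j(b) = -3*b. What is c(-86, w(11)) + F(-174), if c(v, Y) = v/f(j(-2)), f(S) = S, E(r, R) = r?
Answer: 45371/3 ≈ 15124.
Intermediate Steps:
p(D) = 0
F(d) = d²/2
w(C) = -1 (w(C) = 0 - 1 = -1)
c(v, Y) = v/6 (c(v, Y) = v/((-3*(-2))) = v/6)
c(-86, w(11)) + F(-174) = (⅙)*(-86) + (½)*(-174)² = -43/3 + (½)*30276 = -43/3 + 15138 = 45371/3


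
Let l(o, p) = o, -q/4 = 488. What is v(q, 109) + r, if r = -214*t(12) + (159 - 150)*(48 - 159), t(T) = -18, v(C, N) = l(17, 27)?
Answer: 2870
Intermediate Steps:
q = -1952 (q = -4*488 = -1952)
v(C, N) = 17
r = 2853 (r = -214*(-18) + (159 - 150)*(48 - 159) = 3852 + 9*(-111) = 3852 - 999 = 2853)
v(q, 109) + r = 17 + 2853 = 2870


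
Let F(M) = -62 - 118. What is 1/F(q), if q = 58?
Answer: -1/180 ≈ -0.0055556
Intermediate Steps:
F(M) = -180
1/F(q) = 1/(-180) = -1/180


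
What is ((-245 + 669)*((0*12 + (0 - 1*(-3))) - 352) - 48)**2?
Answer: 21911104576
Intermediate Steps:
((-245 + 669)*((0*12 + (0 - 1*(-3))) - 352) - 48)**2 = (424*((0 + (0 + 3)) - 352) - 48)**2 = (424*((0 + 3) - 352) - 48)**2 = (424*(3 - 352) - 48)**2 = (424*(-349) - 48)**2 = (-147976 - 48)**2 = (-148024)**2 = 21911104576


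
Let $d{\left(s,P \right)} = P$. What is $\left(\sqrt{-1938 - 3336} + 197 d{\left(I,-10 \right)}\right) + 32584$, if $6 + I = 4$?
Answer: $30614 + 3 i \sqrt{586} \approx 30614.0 + 72.622 i$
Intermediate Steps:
$I = -2$ ($I = -6 + 4 = -2$)
$\left(\sqrt{-1938 - 3336} + 197 d{\left(I,-10 \right)}\right) + 32584 = \left(\sqrt{-1938 - 3336} + 197 \left(-10\right)\right) + 32584 = \left(\sqrt{-5274} - 1970\right) + 32584 = \left(3 i \sqrt{586} - 1970\right) + 32584 = \left(-1970 + 3 i \sqrt{586}\right) + 32584 = 30614 + 3 i \sqrt{586}$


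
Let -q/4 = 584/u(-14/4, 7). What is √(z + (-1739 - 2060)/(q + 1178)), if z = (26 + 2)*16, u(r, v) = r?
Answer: √74416347978/12918 ≈ 21.117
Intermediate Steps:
q = 4672/7 (q = -2336/((-14/4)) = -2336/((-14*¼)) = -2336/(-7/2) = -2336*(-2)/7 = -4*(-1168/7) = 4672/7 ≈ 667.43)
z = 448 (z = 28*16 = 448)
√(z + (-1739 - 2060)/(q + 1178)) = √(448 + (-1739 - 2060)/(4672/7 + 1178)) = √(448 - 3799/12918/7) = √(448 - 3799*7/12918) = √(448 - 26593/12918) = √(5760671/12918) = √74416347978/12918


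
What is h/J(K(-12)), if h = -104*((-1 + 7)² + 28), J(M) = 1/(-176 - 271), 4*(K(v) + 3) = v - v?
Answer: 2975232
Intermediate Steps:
K(v) = -3 (K(v) = -3 + (v - v)/4 = -3 + (¼)*0 = -3 + 0 = -3)
J(M) = -1/447 (J(M) = 1/(-447) = -1/447)
h = -6656 (h = -104*(6² + 28) = -104*(36 + 28) = -104*64 = -6656)
h/J(K(-12)) = -6656/(-1/447) = -6656*(-447) = 2975232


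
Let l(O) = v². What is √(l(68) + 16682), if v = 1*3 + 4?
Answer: 39*√11 ≈ 129.35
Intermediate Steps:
v = 7 (v = 3 + 4 = 7)
l(O) = 49 (l(O) = 7² = 49)
√(l(68) + 16682) = √(49 + 16682) = √16731 = 39*√11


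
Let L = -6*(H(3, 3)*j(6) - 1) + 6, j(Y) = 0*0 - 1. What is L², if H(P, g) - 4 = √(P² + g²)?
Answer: 1944 + 1296*√2 ≈ 3776.8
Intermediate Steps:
j(Y) = -1 (j(Y) = 0 - 1 = -1)
H(P, g) = 4 + √(P² + g²)
L = 36 + 18*√2 (L = -6*((4 + √(3² + 3²))*(-1) - 1) + 6 = -6*((4 + √(9 + 9))*(-1) - 1) + 6 = -6*((4 + √18)*(-1) - 1) + 6 = -6*((4 + 3*√2)*(-1) - 1) + 6 = -6*((-4 - 3*√2) - 1) + 6 = -6*(-5 - 3*√2) + 6 = (30 + 18*√2) + 6 = 36 + 18*√2 ≈ 61.456)
L² = (36 + 18*√2)²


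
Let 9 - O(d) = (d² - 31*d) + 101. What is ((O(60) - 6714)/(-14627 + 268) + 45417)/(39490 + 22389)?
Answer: 652151249/888520561 ≈ 0.73397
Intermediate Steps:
O(d) = -92 - d² + 31*d (O(d) = 9 - ((d² - 31*d) + 101) = 9 - (101 + d² - 31*d) = 9 + (-101 - d² + 31*d) = -92 - d² + 31*d)
((O(60) - 6714)/(-14627 + 268) + 45417)/(39490 + 22389) = (((-92 - 1*60² + 31*60) - 6714)/(-14627 + 268) + 45417)/(39490 + 22389) = (((-92 - 1*3600 + 1860) - 6714)/(-14359) + 45417)/61879 = (((-92 - 3600 + 1860) - 6714)*(-1/14359) + 45417)*(1/61879) = ((-1832 - 6714)*(-1/14359) + 45417)*(1/61879) = (-8546*(-1/14359) + 45417)*(1/61879) = (8546/14359 + 45417)*(1/61879) = (652151249/14359)*(1/61879) = 652151249/888520561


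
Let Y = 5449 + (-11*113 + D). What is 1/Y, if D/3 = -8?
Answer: 1/4182 ≈ 0.00023912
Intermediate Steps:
D = -24 (D = 3*(-8) = -24)
Y = 4182 (Y = 5449 + (-11*113 - 24) = 5449 + (-1243 - 24) = 5449 - 1267 = 4182)
1/Y = 1/4182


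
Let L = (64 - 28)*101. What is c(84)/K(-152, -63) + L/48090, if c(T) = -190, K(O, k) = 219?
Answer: -1390136/1755285 ≈ -0.79197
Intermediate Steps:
L = 3636 (L = 36*101 = 3636)
c(84)/K(-152, -63) + L/48090 = -190/219 + 3636/48090 = -190*1/219 + 3636*(1/48090) = -190/219 + 606/8015 = -1390136/1755285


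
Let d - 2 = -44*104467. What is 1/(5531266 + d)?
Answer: 1/934720 ≈ 1.0698e-6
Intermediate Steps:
d = -4596546 (d = 2 - 44*104467 = 2 - 4596548 = -4596546)
1/(5531266 + d) = 1/(5531266 - 4596546) = 1/934720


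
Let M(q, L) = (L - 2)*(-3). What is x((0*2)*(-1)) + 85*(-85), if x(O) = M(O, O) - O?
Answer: -7219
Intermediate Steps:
M(q, L) = 6 - 3*L (M(q, L) = (-2 + L)*(-3) = 6 - 3*L)
x(O) = 6 - 4*O (x(O) = (6 - 3*O) - O = 6 - 4*O)
x((0*2)*(-1)) + 85*(-85) = (6 - 4*0*2*(-1)) + 85*(-85) = (6 - 0*(-1)) - 7225 = (6 - 4*0) - 7225 = (6 + 0) - 7225 = 6 - 7225 = -7219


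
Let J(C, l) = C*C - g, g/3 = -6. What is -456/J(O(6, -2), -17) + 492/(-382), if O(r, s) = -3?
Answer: -31246/1719 ≈ -18.177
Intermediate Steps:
g = -18 (g = 3*(-6) = -18)
J(C, l) = 18 + C² (J(C, l) = C*C - 1*(-18) = C² + 18 = 18 + C²)
-456/J(O(6, -2), -17) + 492/(-382) = -456/(18 + (-3)²) + 492/(-382) = -456/(18 + 9) + 492*(-1/382) = -456/27 - 246/191 = -456*1/27 - 246/191 = -152/9 - 246/191 = -31246/1719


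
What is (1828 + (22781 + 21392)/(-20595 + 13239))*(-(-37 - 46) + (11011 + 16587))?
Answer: 123665744065/2452 ≈ 5.0435e+7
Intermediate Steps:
(1828 + (22781 + 21392)/(-20595 + 13239))*(-(-37 - 46) + (11011 + 16587)) = (1828 + 44173/(-7356))*(-1*(-83) + 27598) = (1828 + 44173*(-1/7356))*(83 + 27598) = (1828 - 44173/7356)*27681 = (13402595/7356)*27681 = 123665744065/2452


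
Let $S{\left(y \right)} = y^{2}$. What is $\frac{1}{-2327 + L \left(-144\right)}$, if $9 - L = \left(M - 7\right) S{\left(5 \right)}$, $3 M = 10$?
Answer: $- \frac{1}{16823} \approx -5.9442 \cdot 10^{-5}$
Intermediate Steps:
$M = \frac{10}{3}$ ($M = \frac{1}{3} \cdot 10 = \frac{10}{3} \approx 3.3333$)
$L = \frac{302}{3}$ ($L = 9 - \left(\frac{10}{3} - 7\right) 5^{2} = 9 - \left(- \frac{11}{3}\right) 25 = 9 - - \frac{275}{3} = 9 + \frac{275}{3} = \frac{302}{3} \approx 100.67$)
$\frac{1}{-2327 + L \left(-144\right)} = \frac{1}{-2327 + \frac{302}{3} \left(-144\right)} = \frac{1}{-2327 - 14496} = \frac{1}{-16823} = - \frac{1}{16823}$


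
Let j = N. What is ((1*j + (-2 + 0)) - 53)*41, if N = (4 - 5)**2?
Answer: -2214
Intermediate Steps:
N = 1 (N = (-1)**2 = 1)
j = 1
((1*j + (-2 + 0)) - 53)*41 = ((1*1 + (-2 + 0)) - 53)*41 = ((1 - 2) - 53)*41 = (-1 - 53)*41 = -54*41 = -2214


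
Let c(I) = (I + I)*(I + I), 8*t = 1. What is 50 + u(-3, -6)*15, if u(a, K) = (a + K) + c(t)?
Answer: -1345/16 ≈ -84.063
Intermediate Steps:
t = 1/8 (t = (1/8)*1 = 1/8 ≈ 0.12500)
c(I) = 4*I**2 (c(I) = (2*I)*(2*I) = 4*I**2)
u(a, K) = 1/16 + K + a (u(a, K) = (a + K) + 4*(1/8)**2 = (K + a) + 4*(1/64) = (K + a) + 1/16 = 1/16 + K + a)
50 + u(-3, -6)*15 = 50 + (1/16 - 6 - 3)*15 = 50 - 143/16*15 = 50 - 2145/16 = -1345/16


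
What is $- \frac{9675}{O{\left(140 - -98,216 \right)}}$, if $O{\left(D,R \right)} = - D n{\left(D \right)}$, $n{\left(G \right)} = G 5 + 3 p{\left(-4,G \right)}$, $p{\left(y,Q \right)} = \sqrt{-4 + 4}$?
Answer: $\frac{1935}{56644} \approx 0.034161$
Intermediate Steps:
$p{\left(y,Q \right)} = 0$ ($p{\left(y,Q \right)} = \sqrt{0} = 0$)
$n{\left(G \right)} = 5 G$ ($n{\left(G \right)} = G 5 + 3 \cdot 0 = 5 G + 0 = 5 G$)
$O{\left(D,R \right)} = - 5 D^{2}$ ($O{\left(D,R \right)} = - D 5 D = - 5 D^{2}$)
$- \frac{9675}{O{\left(140 - -98,216 \right)}} = - \frac{9675}{\left(-5\right) \left(140 - -98\right)^{2}} = - \frac{9675}{\left(-5\right) \left(140 + 98\right)^{2}} = - \frac{9675}{\left(-5\right) 238^{2}} = - \frac{9675}{\left(-5\right) 56644} = - \frac{9675}{-283220} = \left(-9675\right) \left(- \frac{1}{283220}\right) = \frac{1935}{56644}$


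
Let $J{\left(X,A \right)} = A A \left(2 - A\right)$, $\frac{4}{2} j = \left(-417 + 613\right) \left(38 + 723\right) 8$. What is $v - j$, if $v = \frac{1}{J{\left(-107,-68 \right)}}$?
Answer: $- \frac{193115256319}{323680} \approx -5.9662 \cdot 10^{5}$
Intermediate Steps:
$j = 596624$ ($j = \frac{\left(-417 + 613\right) \left(38 + 723\right) 8}{2} = \frac{196 \cdot 761 \cdot 8}{2} = \frac{149156 \cdot 8}{2} = \frac{1}{2} \cdot 1193248 = 596624$)
$J{\left(X,A \right)} = A^{2} \left(2 - A\right)$
$v = \frac{1}{323680}$ ($v = \frac{1}{\left(-68\right)^{2} \left(2 - -68\right)} = \frac{1}{4624 \left(2 + 68\right)} = \frac{1}{4624 \cdot 70} = \frac{1}{323680} \approx 3.0895 \cdot 10^{-6}$)
$v - j = \frac{1}{323680} - 596624 = - \frac{193115256319}{323680}$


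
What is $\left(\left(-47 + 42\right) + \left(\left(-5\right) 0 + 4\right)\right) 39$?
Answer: $-39$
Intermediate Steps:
$\left(\left(-47 + 42\right) + \left(\left(-5\right) 0 + 4\right)\right) 39 = \left(-5 + \left(0 + 4\right)\right) 39 = \left(-5 + 4\right) 39 = \left(-1\right) 39 = -39$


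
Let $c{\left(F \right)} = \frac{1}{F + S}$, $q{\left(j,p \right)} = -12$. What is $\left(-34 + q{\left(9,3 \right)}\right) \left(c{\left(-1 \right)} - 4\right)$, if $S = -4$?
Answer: $\frac{966}{5} \approx 193.2$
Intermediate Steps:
$c{\left(F \right)} = \frac{1}{-4 + F}$ ($c{\left(F \right)} = \frac{1}{F - 4} = \frac{1}{-4 + F}$)
$\left(-34 + q{\left(9,3 \right)}\right) \left(c{\left(-1 \right)} - 4\right) = \left(-34 - 12\right) \left(\frac{1}{-4 - 1} - 4\right) = - 46 \left(\frac{1}{-5} - 4\right) = - 46 \left(- \frac{1}{5} - 4\right) = \left(-46\right) \left(- \frac{21}{5}\right) = \frac{966}{5}$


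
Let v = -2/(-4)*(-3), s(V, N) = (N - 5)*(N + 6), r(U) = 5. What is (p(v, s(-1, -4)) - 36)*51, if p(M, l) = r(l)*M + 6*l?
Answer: -15453/2 ≈ -7726.5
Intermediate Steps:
s(V, N) = (-5 + N)*(6 + N)
v = -3/2 (v = -2*(-¼)*(-3) = (½)*(-3) = -3/2 ≈ -1.5000)
p(M, l) = 5*M + 6*l
(p(v, s(-1, -4)) - 36)*51 = ((5*(-3/2) + 6*(-30 - 4 + (-4)²)) - 36)*51 = ((-15/2 + 6*(-30 - 4 + 16)) - 36)*51 = ((-15/2 + 6*(-18)) - 36)*51 = ((-15/2 - 108) - 36)*51 = (-231/2 - 36)*51 = -303/2*51 = -15453/2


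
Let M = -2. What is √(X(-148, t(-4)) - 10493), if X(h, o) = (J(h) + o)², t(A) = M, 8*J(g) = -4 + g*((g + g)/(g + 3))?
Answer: I*√746108971/290 ≈ 94.19*I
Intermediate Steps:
J(g) = -½ + g²/(4*(3 + g)) (J(g) = (-4 + g*((g + g)/(g + 3)))/8 = (-4 + g*((2*g)/(3 + g)))/8 = (-4 + g*(2*g/(3 + g)))/8 = (-4 + 2*g²/(3 + g))/8 = -½ + g²/(4*(3 + g)))
t(A) = -2
X(h, o) = (o + (-6 + h² - 2*h)/(4*(3 + h)))² (X(h, o) = ((-6 + h² - 2*h)/(4*(3 + h)) + o)² = (o + (-6 + h² - 2*h)/(4*(3 + h)))²)
√(X(-148, t(-4)) - 10493) = √((-6 + (-148)² - 2*(-148) + 4*(-2)*(3 - 148))²/(16*(3 - 148)²) - 10493) = √((1/16)*(-6 + 21904 + 296 + 4*(-2)*(-145))²/(-145)² - 10493) = √((1/16)*(1/21025)*(-6 + 21904 + 296 + 1160)² - 10493) = √((1/16)*(1/21025)*23354² - 10493) = √((1/16)*(1/21025)*545409316 - 10493) = √(136352329/84100 - 10493) = √(-746108971/84100) = I*√746108971/290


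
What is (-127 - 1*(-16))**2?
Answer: 12321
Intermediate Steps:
(-127 - 1*(-16))**2 = (-127 + 16)**2 = (-111)**2 = 12321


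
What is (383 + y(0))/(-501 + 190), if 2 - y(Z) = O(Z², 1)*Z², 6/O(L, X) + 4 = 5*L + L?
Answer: -385/311 ≈ -1.2379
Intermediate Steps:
O(L, X) = 6/(-4 + 6*L) (O(L, X) = 6/(-4 + (5*L + L)) = 6/(-4 + 6*L))
y(Z) = 2 - 3*Z²/(-2 + 3*Z²) (y(Z) = 2 - 3/(-2 + 3*Z²)*Z² = 2 - 3*Z²/(-2 + 3*Z²))
(383 + y(0))/(-501 + 190) = (383 + (-4 + 3*0²)/(-2 + 3*0²))/(-501 + 190) = (383 + (-4 + 3*0)/(-2 + 3*0))/(-311) = (383 + (-4 + 0)/(-2 + 0))*(-1/311) = (383 - 4/(-2))*(-1/311) = (383 - ½*(-4))*(-1/311) = (383 + 2)*(-1/311) = 385*(-1/311) = -385/311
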